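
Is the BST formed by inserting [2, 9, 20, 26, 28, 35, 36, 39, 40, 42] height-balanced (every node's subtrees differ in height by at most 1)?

Tree (level-order array): [2, None, 9, None, 20, None, 26, None, 28, None, 35, None, 36, None, 39, None, 40, None, 42]
Definition: a tree is height-balanced if, at every node, |h(left) - h(right)| <= 1 (empty subtree has height -1).
Bottom-up per-node check:
  node 42: h_left=-1, h_right=-1, diff=0 [OK], height=0
  node 40: h_left=-1, h_right=0, diff=1 [OK], height=1
  node 39: h_left=-1, h_right=1, diff=2 [FAIL (|-1-1|=2 > 1)], height=2
  node 36: h_left=-1, h_right=2, diff=3 [FAIL (|-1-2|=3 > 1)], height=3
  node 35: h_left=-1, h_right=3, diff=4 [FAIL (|-1-3|=4 > 1)], height=4
  node 28: h_left=-1, h_right=4, diff=5 [FAIL (|-1-4|=5 > 1)], height=5
  node 26: h_left=-1, h_right=5, diff=6 [FAIL (|-1-5|=6 > 1)], height=6
  node 20: h_left=-1, h_right=6, diff=7 [FAIL (|-1-6|=7 > 1)], height=7
  node 9: h_left=-1, h_right=7, diff=8 [FAIL (|-1-7|=8 > 1)], height=8
  node 2: h_left=-1, h_right=8, diff=9 [FAIL (|-1-8|=9 > 1)], height=9
Node 39 violates the condition: |-1 - 1| = 2 > 1.
Result: Not balanced


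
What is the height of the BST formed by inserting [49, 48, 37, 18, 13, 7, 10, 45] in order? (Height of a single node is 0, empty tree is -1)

Insertion order: [49, 48, 37, 18, 13, 7, 10, 45]
Tree (level-order array): [49, 48, None, 37, None, 18, 45, 13, None, None, None, 7, None, None, 10]
Compute height bottom-up (empty subtree = -1):
  height(10) = 1 + max(-1, -1) = 0
  height(7) = 1 + max(-1, 0) = 1
  height(13) = 1 + max(1, -1) = 2
  height(18) = 1 + max(2, -1) = 3
  height(45) = 1 + max(-1, -1) = 0
  height(37) = 1 + max(3, 0) = 4
  height(48) = 1 + max(4, -1) = 5
  height(49) = 1 + max(5, -1) = 6
Height = 6


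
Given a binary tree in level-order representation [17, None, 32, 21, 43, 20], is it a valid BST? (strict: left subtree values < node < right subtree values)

Level-order array: [17, None, 32, 21, 43, 20]
Validate using subtree bounds (lo, hi): at each node, require lo < value < hi,
then recurse left with hi=value and right with lo=value.
Preorder trace (stopping at first violation):
  at node 17 with bounds (-inf, +inf): OK
  at node 32 with bounds (17, +inf): OK
  at node 21 with bounds (17, 32): OK
  at node 20 with bounds (17, 21): OK
  at node 43 with bounds (32, +inf): OK
No violation found at any node.
Result: Valid BST


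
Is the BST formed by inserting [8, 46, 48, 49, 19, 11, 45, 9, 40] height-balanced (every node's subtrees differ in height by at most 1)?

Tree (level-order array): [8, None, 46, 19, 48, 11, 45, None, 49, 9, None, 40]
Definition: a tree is height-balanced if, at every node, |h(left) - h(right)| <= 1 (empty subtree has height -1).
Bottom-up per-node check:
  node 9: h_left=-1, h_right=-1, diff=0 [OK], height=0
  node 11: h_left=0, h_right=-1, diff=1 [OK], height=1
  node 40: h_left=-1, h_right=-1, diff=0 [OK], height=0
  node 45: h_left=0, h_right=-1, diff=1 [OK], height=1
  node 19: h_left=1, h_right=1, diff=0 [OK], height=2
  node 49: h_left=-1, h_right=-1, diff=0 [OK], height=0
  node 48: h_left=-1, h_right=0, diff=1 [OK], height=1
  node 46: h_left=2, h_right=1, diff=1 [OK], height=3
  node 8: h_left=-1, h_right=3, diff=4 [FAIL (|-1-3|=4 > 1)], height=4
Node 8 violates the condition: |-1 - 3| = 4 > 1.
Result: Not balanced


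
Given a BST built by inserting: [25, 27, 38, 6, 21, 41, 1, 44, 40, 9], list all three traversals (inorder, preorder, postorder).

Tree insertion order: [25, 27, 38, 6, 21, 41, 1, 44, 40, 9]
Tree (level-order array): [25, 6, 27, 1, 21, None, 38, None, None, 9, None, None, 41, None, None, 40, 44]
Inorder (L, root, R): [1, 6, 9, 21, 25, 27, 38, 40, 41, 44]
Preorder (root, L, R): [25, 6, 1, 21, 9, 27, 38, 41, 40, 44]
Postorder (L, R, root): [1, 9, 21, 6, 40, 44, 41, 38, 27, 25]


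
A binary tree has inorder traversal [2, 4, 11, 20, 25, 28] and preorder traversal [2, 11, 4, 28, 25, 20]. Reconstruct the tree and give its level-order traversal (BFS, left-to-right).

Inorder:  [2, 4, 11, 20, 25, 28]
Preorder: [2, 11, 4, 28, 25, 20]
Algorithm: preorder visits root first, so consume preorder in order;
for each root, split the current inorder slice at that value into
left-subtree inorder and right-subtree inorder, then recurse.
Recursive splits:
  root=2; inorder splits into left=[], right=[4, 11, 20, 25, 28]
  root=11; inorder splits into left=[4], right=[20, 25, 28]
  root=4; inorder splits into left=[], right=[]
  root=28; inorder splits into left=[20, 25], right=[]
  root=25; inorder splits into left=[20], right=[]
  root=20; inorder splits into left=[], right=[]
Reconstructed level-order: [2, 11, 4, 28, 25, 20]


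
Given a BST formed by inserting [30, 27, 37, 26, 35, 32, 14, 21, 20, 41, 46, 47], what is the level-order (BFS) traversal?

Tree insertion order: [30, 27, 37, 26, 35, 32, 14, 21, 20, 41, 46, 47]
Tree (level-order array): [30, 27, 37, 26, None, 35, 41, 14, None, 32, None, None, 46, None, 21, None, None, None, 47, 20]
BFS from the root, enqueuing left then right child of each popped node:
  queue [30] -> pop 30, enqueue [27, 37], visited so far: [30]
  queue [27, 37] -> pop 27, enqueue [26], visited so far: [30, 27]
  queue [37, 26] -> pop 37, enqueue [35, 41], visited so far: [30, 27, 37]
  queue [26, 35, 41] -> pop 26, enqueue [14], visited so far: [30, 27, 37, 26]
  queue [35, 41, 14] -> pop 35, enqueue [32], visited so far: [30, 27, 37, 26, 35]
  queue [41, 14, 32] -> pop 41, enqueue [46], visited so far: [30, 27, 37, 26, 35, 41]
  queue [14, 32, 46] -> pop 14, enqueue [21], visited so far: [30, 27, 37, 26, 35, 41, 14]
  queue [32, 46, 21] -> pop 32, enqueue [none], visited so far: [30, 27, 37, 26, 35, 41, 14, 32]
  queue [46, 21] -> pop 46, enqueue [47], visited so far: [30, 27, 37, 26, 35, 41, 14, 32, 46]
  queue [21, 47] -> pop 21, enqueue [20], visited so far: [30, 27, 37, 26, 35, 41, 14, 32, 46, 21]
  queue [47, 20] -> pop 47, enqueue [none], visited so far: [30, 27, 37, 26, 35, 41, 14, 32, 46, 21, 47]
  queue [20] -> pop 20, enqueue [none], visited so far: [30, 27, 37, 26, 35, 41, 14, 32, 46, 21, 47, 20]
Result: [30, 27, 37, 26, 35, 41, 14, 32, 46, 21, 47, 20]


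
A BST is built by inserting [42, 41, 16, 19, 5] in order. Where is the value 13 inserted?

Starting tree (level order): [42, 41, None, 16, None, 5, 19]
Insertion path: 42 -> 41 -> 16 -> 5
Result: insert 13 as right child of 5
Final tree (level order): [42, 41, None, 16, None, 5, 19, None, 13]


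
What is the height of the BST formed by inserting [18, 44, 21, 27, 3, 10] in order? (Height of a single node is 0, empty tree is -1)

Insertion order: [18, 44, 21, 27, 3, 10]
Tree (level-order array): [18, 3, 44, None, 10, 21, None, None, None, None, 27]
Compute height bottom-up (empty subtree = -1):
  height(10) = 1 + max(-1, -1) = 0
  height(3) = 1 + max(-1, 0) = 1
  height(27) = 1 + max(-1, -1) = 0
  height(21) = 1 + max(-1, 0) = 1
  height(44) = 1 + max(1, -1) = 2
  height(18) = 1 + max(1, 2) = 3
Height = 3


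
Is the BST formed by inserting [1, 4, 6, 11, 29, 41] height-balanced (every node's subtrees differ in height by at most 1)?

Tree (level-order array): [1, None, 4, None, 6, None, 11, None, 29, None, 41]
Definition: a tree is height-balanced if, at every node, |h(left) - h(right)| <= 1 (empty subtree has height -1).
Bottom-up per-node check:
  node 41: h_left=-1, h_right=-1, diff=0 [OK], height=0
  node 29: h_left=-1, h_right=0, diff=1 [OK], height=1
  node 11: h_left=-1, h_right=1, diff=2 [FAIL (|-1-1|=2 > 1)], height=2
  node 6: h_left=-1, h_right=2, diff=3 [FAIL (|-1-2|=3 > 1)], height=3
  node 4: h_left=-1, h_right=3, diff=4 [FAIL (|-1-3|=4 > 1)], height=4
  node 1: h_left=-1, h_right=4, diff=5 [FAIL (|-1-4|=5 > 1)], height=5
Node 11 violates the condition: |-1 - 1| = 2 > 1.
Result: Not balanced


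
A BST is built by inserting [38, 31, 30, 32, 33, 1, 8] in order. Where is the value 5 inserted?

Starting tree (level order): [38, 31, None, 30, 32, 1, None, None, 33, None, 8]
Insertion path: 38 -> 31 -> 30 -> 1 -> 8
Result: insert 5 as left child of 8
Final tree (level order): [38, 31, None, 30, 32, 1, None, None, 33, None, 8, None, None, 5]


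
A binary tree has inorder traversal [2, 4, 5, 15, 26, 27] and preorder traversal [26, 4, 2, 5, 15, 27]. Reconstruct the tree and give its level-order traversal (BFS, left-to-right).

Inorder:  [2, 4, 5, 15, 26, 27]
Preorder: [26, 4, 2, 5, 15, 27]
Algorithm: preorder visits root first, so consume preorder in order;
for each root, split the current inorder slice at that value into
left-subtree inorder and right-subtree inorder, then recurse.
Recursive splits:
  root=26; inorder splits into left=[2, 4, 5, 15], right=[27]
  root=4; inorder splits into left=[2], right=[5, 15]
  root=2; inorder splits into left=[], right=[]
  root=5; inorder splits into left=[], right=[15]
  root=15; inorder splits into left=[], right=[]
  root=27; inorder splits into left=[], right=[]
Reconstructed level-order: [26, 4, 27, 2, 5, 15]


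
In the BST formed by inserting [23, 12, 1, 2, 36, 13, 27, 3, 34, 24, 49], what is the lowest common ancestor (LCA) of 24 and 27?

Tree insertion order: [23, 12, 1, 2, 36, 13, 27, 3, 34, 24, 49]
Tree (level-order array): [23, 12, 36, 1, 13, 27, 49, None, 2, None, None, 24, 34, None, None, None, 3]
In a BST, the LCA of p=24, q=27 is the first node v on the
root-to-leaf path with p <= v <= q (go left if both < v, right if both > v).
Walk from root:
  at 23: both 24 and 27 > 23, go right
  at 36: both 24 and 27 < 36, go left
  at 27: 24 <= 27 <= 27, this is the LCA
LCA = 27


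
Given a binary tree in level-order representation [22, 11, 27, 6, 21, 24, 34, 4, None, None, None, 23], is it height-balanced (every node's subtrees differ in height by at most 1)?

Tree (level-order array): [22, 11, 27, 6, 21, 24, 34, 4, None, None, None, 23]
Definition: a tree is height-balanced if, at every node, |h(left) - h(right)| <= 1 (empty subtree has height -1).
Bottom-up per-node check:
  node 4: h_left=-1, h_right=-1, diff=0 [OK], height=0
  node 6: h_left=0, h_right=-1, diff=1 [OK], height=1
  node 21: h_left=-1, h_right=-1, diff=0 [OK], height=0
  node 11: h_left=1, h_right=0, diff=1 [OK], height=2
  node 23: h_left=-1, h_right=-1, diff=0 [OK], height=0
  node 24: h_left=0, h_right=-1, diff=1 [OK], height=1
  node 34: h_left=-1, h_right=-1, diff=0 [OK], height=0
  node 27: h_left=1, h_right=0, diff=1 [OK], height=2
  node 22: h_left=2, h_right=2, diff=0 [OK], height=3
All nodes satisfy the balance condition.
Result: Balanced


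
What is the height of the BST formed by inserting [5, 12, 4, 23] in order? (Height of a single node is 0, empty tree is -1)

Insertion order: [5, 12, 4, 23]
Tree (level-order array): [5, 4, 12, None, None, None, 23]
Compute height bottom-up (empty subtree = -1):
  height(4) = 1 + max(-1, -1) = 0
  height(23) = 1 + max(-1, -1) = 0
  height(12) = 1 + max(-1, 0) = 1
  height(5) = 1 + max(0, 1) = 2
Height = 2


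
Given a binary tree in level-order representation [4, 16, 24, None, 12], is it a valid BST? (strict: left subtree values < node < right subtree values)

Level-order array: [4, 16, 24, None, 12]
Validate using subtree bounds (lo, hi): at each node, require lo < value < hi,
then recurse left with hi=value and right with lo=value.
Preorder trace (stopping at first violation):
  at node 4 with bounds (-inf, +inf): OK
  at node 16 with bounds (-inf, 4): VIOLATION
Node 16 violates its bound: not (-inf < 16 < 4).
Result: Not a valid BST


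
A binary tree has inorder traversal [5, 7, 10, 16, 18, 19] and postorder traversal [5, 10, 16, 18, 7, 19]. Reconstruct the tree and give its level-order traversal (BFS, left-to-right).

Inorder:   [5, 7, 10, 16, 18, 19]
Postorder: [5, 10, 16, 18, 7, 19]
Algorithm: postorder visits root last, so walk postorder right-to-left;
each value is the root of the current inorder slice — split it at that
value, recurse on the right subtree first, then the left.
Recursive splits:
  root=19; inorder splits into left=[5, 7, 10, 16, 18], right=[]
  root=7; inorder splits into left=[5], right=[10, 16, 18]
  root=18; inorder splits into left=[10, 16], right=[]
  root=16; inorder splits into left=[10], right=[]
  root=10; inorder splits into left=[], right=[]
  root=5; inorder splits into left=[], right=[]
Reconstructed level-order: [19, 7, 5, 18, 16, 10]


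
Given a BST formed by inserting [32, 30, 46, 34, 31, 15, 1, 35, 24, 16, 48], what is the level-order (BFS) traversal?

Tree insertion order: [32, 30, 46, 34, 31, 15, 1, 35, 24, 16, 48]
Tree (level-order array): [32, 30, 46, 15, 31, 34, 48, 1, 24, None, None, None, 35, None, None, None, None, 16]
BFS from the root, enqueuing left then right child of each popped node:
  queue [32] -> pop 32, enqueue [30, 46], visited so far: [32]
  queue [30, 46] -> pop 30, enqueue [15, 31], visited so far: [32, 30]
  queue [46, 15, 31] -> pop 46, enqueue [34, 48], visited so far: [32, 30, 46]
  queue [15, 31, 34, 48] -> pop 15, enqueue [1, 24], visited so far: [32, 30, 46, 15]
  queue [31, 34, 48, 1, 24] -> pop 31, enqueue [none], visited so far: [32, 30, 46, 15, 31]
  queue [34, 48, 1, 24] -> pop 34, enqueue [35], visited so far: [32, 30, 46, 15, 31, 34]
  queue [48, 1, 24, 35] -> pop 48, enqueue [none], visited so far: [32, 30, 46, 15, 31, 34, 48]
  queue [1, 24, 35] -> pop 1, enqueue [none], visited so far: [32, 30, 46, 15, 31, 34, 48, 1]
  queue [24, 35] -> pop 24, enqueue [16], visited so far: [32, 30, 46, 15, 31, 34, 48, 1, 24]
  queue [35, 16] -> pop 35, enqueue [none], visited so far: [32, 30, 46, 15, 31, 34, 48, 1, 24, 35]
  queue [16] -> pop 16, enqueue [none], visited so far: [32, 30, 46, 15, 31, 34, 48, 1, 24, 35, 16]
Result: [32, 30, 46, 15, 31, 34, 48, 1, 24, 35, 16]


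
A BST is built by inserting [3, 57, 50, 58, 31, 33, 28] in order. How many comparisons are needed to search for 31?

Search path for 31: 3 -> 57 -> 50 -> 31
Found: True
Comparisons: 4


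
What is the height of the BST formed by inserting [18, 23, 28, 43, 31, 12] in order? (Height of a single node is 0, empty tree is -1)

Insertion order: [18, 23, 28, 43, 31, 12]
Tree (level-order array): [18, 12, 23, None, None, None, 28, None, 43, 31]
Compute height bottom-up (empty subtree = -1):
  height(12) = 1 + max(-1, -1) = 0
  height(31) = 1 + max(-1, -1) = 0
  height(43) = 1 + max(0, -1) = 1
  height(28) = 1 + max(-1, 1) = 2
  height(23) = 1 + max(-1, 2) = 3
  height(18) = 1 + max(0, 3) = 4
Height = 4


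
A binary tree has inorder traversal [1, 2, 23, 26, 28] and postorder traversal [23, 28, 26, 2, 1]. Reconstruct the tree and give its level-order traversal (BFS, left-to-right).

Inorder:   [1, 2, 23, 26, 28]
Postorder: [23, 28, 26, 2, 1]
Algorithm: postorder visits root last, so walk postorder right-to-left;
each value is the root of the current inorder slice — split it at that
value, recurse on the right subtree first, then the left.
Recursive splits:
  root=1; inorder splits into left=[], right=[2, 23, 26, 28]
  root=2; inorder splits into left=[], right=[23, 26, 28]
  root=26; inorder splits into left=[23], right=[28]
  root=28; inorder splits into left=[], right=[]
  root=23; inorder splits into left=[], right=[]
Reconstructed level-order: [1, 2, 26, 23, 28]


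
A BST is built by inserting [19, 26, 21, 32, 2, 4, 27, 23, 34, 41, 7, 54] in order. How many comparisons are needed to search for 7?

Search path for 7: 19 -> 2 -> 4 -> 7
Found: True
Comparisons: 4


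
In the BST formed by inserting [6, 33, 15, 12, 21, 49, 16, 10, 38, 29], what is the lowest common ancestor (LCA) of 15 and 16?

Tree insertion order: [6, 33, 15, 12, 21, 49, 16, 10, 38, 29]
Tree (level-order array): [6, None, 33, 15, 49, 12, 21, 38, None, 10, None, 16, 29]
In a BST, the LCA of p=15, q=16 is the first node v on the
root-to-leaf path with p <= v <= q (go left if both < v, right if both > v).
Walk from root:
  at 6: both 15 and 16 > 6, go right
  at 33: both 15 and 16 < 33, go left
  at 15: 15 <= 15 <= 16, this is the LCA
LCA = 15


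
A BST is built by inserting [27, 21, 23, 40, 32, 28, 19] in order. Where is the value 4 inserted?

Starting tree (level order): [27, 21, 40, 19, 23, 32, None, None, None, None, None, 28]
Insertion path: 27 -> 21 -> 19
Result: insert 4 as left child of 19
Final tree (level order): [27, 21, 40, 19, 23, 32, None, 4, None, None, None, 28]


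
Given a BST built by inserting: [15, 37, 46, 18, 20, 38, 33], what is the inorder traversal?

Tree insertion order: [15, 37, 46, 18, 20, 38, 33]
Tree (level-order array): [15, None, 37, 18, 46, None, 20, 38, None, None, 33]
Inorder traversal: [15, 18, 20, 33, 37, 38, 46]


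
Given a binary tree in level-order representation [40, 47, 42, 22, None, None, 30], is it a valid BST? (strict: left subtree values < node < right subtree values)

Level-order array: [40, 47, 42, 22, None, None, 30]
Validate using subtree bounds (lo, hi): at each node, require lo < value < hi,
then recurse left with hi=value and right with lo=value.
Preorder trace (stopping at first violation):
  at node 40 with bounds (-inf, +inf): OK
  at node 47 with bounds (-inf, 40): VIOLATION
Node 47 violates its bound: not (-inf < 47 < 40).
Result: Not a valid BST


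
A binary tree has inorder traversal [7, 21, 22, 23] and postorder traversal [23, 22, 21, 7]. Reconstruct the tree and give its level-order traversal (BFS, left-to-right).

Inorder:   [7, 21, 22, 23]
Postorder: [23, 22, 21, 7]
Algorithm: postorder visits root last, so walk postorder right-to-left;
each value is the root of the current inorder slice — split it at that
value, recurse on the right subtree first, then the left.
Recursive splits:
  root=7; inorder splits into left=[], right=[21, 22, 23]
  root=21; inorder splits into left=[], right=[22, 23]
  root=22; inorder splits into left=[], right=[23]
  root=23; inorder splits into left=[], right=[]
Reconstructed level-order: [7, 21, 22, 23]


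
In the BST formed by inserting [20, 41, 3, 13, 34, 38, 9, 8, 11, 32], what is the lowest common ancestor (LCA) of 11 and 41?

Tree insertion order: [20, 41, 3, 13, 34, 38, 9, 8, 11, 32]
Tree (level-order array): [20, 3, 41, None, 13, 34, None, 9, None, 32, 38, 8, 11]
In a BST, the LCA of p=11, q=41 is the first node v on the
root-to-leaf path with p <= v <= q (go left if both < v, right if both > v).
Walk from root:
  at 20: 11 <= 20 <= 41, this is the LCA
LCA = 20


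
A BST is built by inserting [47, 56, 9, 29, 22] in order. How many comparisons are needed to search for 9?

Search path for 9: 47 -> 9
Found: True
Comparisons: 2


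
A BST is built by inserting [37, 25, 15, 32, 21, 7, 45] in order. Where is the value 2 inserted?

Starting tree (level order): [37, 25, 45, 15, 32, None, None, 7, 21]
Insertion path: 37 -> 25 -> 15 -> 7
Result: insert 2 as left child of 7
Final tree (level order): [37, 25, 45, 15, 32, None, None, 7, 21, None, None, 2]


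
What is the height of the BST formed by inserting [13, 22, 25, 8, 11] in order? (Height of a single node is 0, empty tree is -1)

Insertion order: [13, 22, 25, 8, 11]
Tree (level-order array): [13, 8, 22, None, 11, None, 25]
Compute height bottom-up (empty subtree = -1):
  height(11) = 1 + max(-1, -1) = 0
  height(8) = 1 + max(-1, 0) = 1
  height(25) = 1 + max(-1, -1) = 0
  height(22) = 1 + max(-1, 0) = 1
  height(13) = 1 + max(1, 1) = 2
Height = 2


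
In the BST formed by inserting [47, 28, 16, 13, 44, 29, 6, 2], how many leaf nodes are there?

Tree built from: [47, 28, 16, 13, 44, 29, 6, 2]
Tree (level-order array): [47, 28, None, 16, 44, 13, None, 29, None, 6, None, None, None, 2]
Rule: A leaf has 0 children.
Per-node child counts:
  node 47: 1 child(ren)
  node 28: 2 child(ren)
  node 16: 1 child(ren)
  node 13: 1 child(ren)
  node 6: 1 child(ren)
  node 2: 0 child(ren)
  node 44: 1 child(ren)
  node 29: 0 child(ren)
Matching nodes: [2, 29]
Count of leaf nodes: 2


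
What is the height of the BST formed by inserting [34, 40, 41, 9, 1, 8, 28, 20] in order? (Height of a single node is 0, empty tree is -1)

Insertion order: [34, 40, 41, 9, 1, 8, 28, 20]
Tree (level-order array): [34, 9, 40, 1, 28, None, 41, None, 8, 20]
Compute height bottom-up (empty subtree = -1):
  height(8) = 1 + max(-1, -1) = 0
  height(1) = 1 + max(-1, 0) = 1
  height(20) = 1 + max(-1, -1) = 0
  height(28) = 1 + max(0, -1) = 1
  height(9) = 1 + max(1, 1) = 2
  height(41) = 1 + max(-1, -1) = 0
  height(40) = 1 + max(-1, 0) = 1
  height(34) = 1 + max(2, 1) = 3
Height = 3


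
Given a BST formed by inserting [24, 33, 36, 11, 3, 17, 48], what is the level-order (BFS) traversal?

Tree insertion order: [24, 33, 36, 11, 3, 17, 48]
Tree (level-order array): [24, 11, 33, 3, 17, None, 36, None, None, None, None, None, 48]
BFS from the root, enqueuing left then right child of each popped node:
  queue [24] -> pop 24, enqueue [11, 33], visited so far: [24]
  queue [11, 33] -> pop 11, enqueue [3, 17], visited so far: [24, 11]
  queue [33, 3, 17] -> pop 33, enqueue [36], visited so far: [24, 11, 33]
  queue [3, 17, 36] -> pop 3, enqueue [none], visited so far: [24, 11, 33, 3]
  queue [17, 36] -> pop 17, enqueue [none], visited so far: [24, 11, 33, 3, 17]
  queue [36] -> pop 36, enqueue [48], visited so far: [24, 11, 33, 3, 17, 36]
  queue [48] -> pop 48, enqueue [none], visited so far: [24, 11, 33, 3, 17, 36, 48]
Result: [24, 11, 33, 3, 17, 36, 48]


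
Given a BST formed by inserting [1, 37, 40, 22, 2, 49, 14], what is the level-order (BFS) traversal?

Tree insertion order: [1, 37, 40, 22, 2, 49, 14]
Tree (level-order array): [1, None, 37, 22, 40, 2, None, None, 49, None, 14]
BFS from the root, enqueuing left then right child of each popped node:
  queue [1] -> pop 1, enqueue [37], visited so far: [1]
  queue [37] -> pop 37, enqueue [22, 40], visited so far: [1, 37]
  queue [22, 40] -> pop 22, enqueue [2], visited so far: [1, 37, 22]
  queue [40, 2] -> pop 40, enqueue [49], visited so far: [1, 37, 22, 40]
  queue [2, 49] -> pop 2, enqueue [14], visited so far: [1, 37, 22, 40, 2]
  queue [49, 14] -> pop 49, enqueue [none], visited so far: [1, 37, 22, 40, 2, 49]
  queue [14] -> pop 14, enqueue [none], visited so far: [1, 37, 22, 40, 2, 49, 14]
Result: [1, 37, 22, 40, 2, 49, 14]


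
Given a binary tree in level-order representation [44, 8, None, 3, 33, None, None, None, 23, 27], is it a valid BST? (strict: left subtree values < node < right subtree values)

Level-order array: [44, 8, None, 3, 33, None, None, None, 23, 27]
Validate using subtree bounds (lo, hi): at each node, require lo < value < hi,
then recurse left with hi=value and right with lo=value.
Preorder trace (stopping at first violation):
  at node 44 with bounds (-inf, +inf): OK
  at node 8 with bounds (-inf, 44): OK
  at node 3 with bounds (-inf, 8): OK
  at node 33 with bounds (8, 44): OK
  at node 23 with bounds (33, 44): VIOLATION
Node 23 violates its bound: not (33 < 23 < 44).
Result: Not a valid BST


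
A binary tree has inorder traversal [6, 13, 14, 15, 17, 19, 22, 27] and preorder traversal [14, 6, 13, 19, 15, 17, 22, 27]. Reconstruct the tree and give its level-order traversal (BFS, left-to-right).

Inorder:  [6, 13, 14, 15, 17, 19, 22, 27]
Preorder: [14, 6, 13, 19, 15, 17, 22, 27]
Algorithm: preorder visits root first, so consume preorder in order;
for each root, split the current inorder slice at that value into
left-subtree inorder and right-subtree inorder, then recurse.
Recursive splits:
  root=14; inorder splits into left=[6, 13], right=[15, 17, 19, 22, 27]
  root=6; inorder splits into left=[], right=[13]
  root=13; inorder splits into left=[], right=[]
  root=19; inorder splits into left=[15, 17], right=[22, 27]
  root=15; inorder splits into left=[], right=[17]
  root=17; inorder splits into left=[], right=[]
  root=22; inorder splits into left=[], right=[27]
  root=27; inorder splits into left=[], right=[]
Reconstructed level-order: [14, 6, 19, 13, 15, 22, 17, 27]


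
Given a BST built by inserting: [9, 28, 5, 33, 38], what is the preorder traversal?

Tree insertion order: [9, 28, 5, 33, 38]
Tree (level-order array): [9, 5, 28, None, None, None, 33, None, 38]
Preorder traversal: [9, 5, 28, 33, 38]


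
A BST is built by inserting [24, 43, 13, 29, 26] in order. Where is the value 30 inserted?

Starting tree (level order): [24, 13, 43, None, None, 29, None, 26]
Insertion path: 24 -> 43 -> 29
Result: insert 30 as right child of 29
Final tree (level order): [24, 13, 43, None, None, 29, None, 26, 30]


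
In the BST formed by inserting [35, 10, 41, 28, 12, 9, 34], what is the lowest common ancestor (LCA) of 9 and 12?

Tree insertion order: [35, 10, 41, 28, 12, 9, 34]
Tree (level-order array): [35, 10, 41, 9, 28, None, None, None, None, 12, 34]
In a BST, the LCA of p=9, q=12 is the first node v on the
root-to-leaf path with p <= v <= q (go left if both < v, right if both > v).
Walk from root:
  at 35: both 9 and 12 < 35, go left
  at 10: 9 <= 10 <= 12, this is the LCA
LCA = 10


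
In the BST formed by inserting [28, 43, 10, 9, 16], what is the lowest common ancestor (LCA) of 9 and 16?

Tree insertion order: [28, 43, 10, 9, 16]
Tree (level-order array): [28, 10, 43, 9, 16]
In a BST, the LCA of p=9, q=16 is the first node v on the
root-to-leaf path with p <= v <= q (go left if both < v, right if both > v).
Walk from root:
  at 28: both 9 and 16 < 28, go left
  at 10: 9 <= 10 <= 16, this is the LCA
LCA = 10


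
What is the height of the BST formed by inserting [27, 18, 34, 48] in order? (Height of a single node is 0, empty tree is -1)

Insertion order: [27, 18, 34, 48]
Tree (level-order array): [27, 18, 34, None, None, None, 48]
Compute height bottom-up (empty subtree = -1):
  height(18) = 1 + max(-1, -1) = 0
  height(48) = 1 + max(-1, -1) = 0
  height(34) = 1 + max(-1, 0) = 1
  height(27) = 1 + max(0, 1) = 2
Height = 2


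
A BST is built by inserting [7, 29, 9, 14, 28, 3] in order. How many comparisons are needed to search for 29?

Search path for 29: 7 -> 29
Found: True
Comparisons: 2


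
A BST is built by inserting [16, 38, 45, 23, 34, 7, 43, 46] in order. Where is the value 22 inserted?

Starting tree (level order): [16, 7, 38, None, None, 23, 45, None, 34, 43, 46]
Insertion path: 16 -> 38 -> 23
Result: insert 22 as left child of 23
Final tree (level order): [16, 7, 38, None, None, 23, 45, 22, 34, 43, 46]


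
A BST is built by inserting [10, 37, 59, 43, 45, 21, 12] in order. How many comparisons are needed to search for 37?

Search path for 37: 10 -> 37
Found: True
Comparisons: 2


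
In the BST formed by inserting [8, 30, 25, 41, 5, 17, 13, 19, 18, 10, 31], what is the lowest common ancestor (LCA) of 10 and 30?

Tree insertion order: [8, 30, 25, 41, 5, 17, 13, 19, 18, 10, 31]
Tree (level-order array): [8, 5, 30, None, None, 25, 41, 17, None, 31, None, 13, 19, None, None, 10, None, 18]
In a BST, the LCA of p=10, q=30 is the first node v on the
root-to-leaf path with p <= v <= q (go left if both < v, right if both > v).
Walk from root:
  at 8: both 10 and 30 > 8, go right
  at 30: 10 <= 30 <= 30, this is the LCA
LCA = 30


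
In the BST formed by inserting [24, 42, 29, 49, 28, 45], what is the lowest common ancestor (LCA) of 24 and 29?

Tree insertion order: [24, 42, 29, 49, 28, 45]
Tree (level-order array): [24, None, 42, 29, 49, 28, None, 45]
In a BST, the LCA of p=24, q=29 is the first node v on the
root-to-leaf path with p <= v <= q (go left if both < v, right if both > v).
Walk from root:
  at 24: 24 <= 24 <= 29, this is the LCA
LCA = 24


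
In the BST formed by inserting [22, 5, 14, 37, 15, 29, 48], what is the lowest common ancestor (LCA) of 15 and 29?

Tree insertion order: [22, 5, 14, 37, 15, 29, 48]
Tree (level-order array): [22, 5, 37, None, 14, 29, 48, None, 15]
In a BST, the LCA of p=15, q=29 is the first node v on the
root-to-leaf path with p <= v <= q (go left if both < v, right if both > v).
Walk from root:
  at 22: 15 <= 22 <= 29, this is the LCA
LCA = 22


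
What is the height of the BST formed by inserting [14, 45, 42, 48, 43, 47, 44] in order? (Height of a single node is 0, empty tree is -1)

Insertion order: [14, 45, 42, 48, 43, 47, 44]
Tree (level-order array): [14, None, 45, 42, 48, None, 43, 47, None, None, 44]
Compute height bottom-up (empty subtree = -1):
  height(44) = 1 + max(-1, -1) = 0
  height(43) = 1 + max(-1, 0) = 1
  height(42) = 1 + max(-1, 1) = 2
  height(47) = 1 + max(-1, -1) = 0
  height(48) = 1 + max(0, -1) = 1
  height(45) = 1 + max(2, 1) = 3
  height(14) = 1 + max(-1, 3) = 4
Height = 4


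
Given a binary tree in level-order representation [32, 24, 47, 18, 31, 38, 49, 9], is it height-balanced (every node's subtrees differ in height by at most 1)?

Tree (level-order array): [32, 24, 47, 18, 31, 38, 49, 9]
Definition: a tree is height-balanced if, at every node, |h(left) - h(right)| <= 1 (empty subtree has height -1).
Bottom-up per-node check:
  node 9: h_left=-1, h_right=-1, diff=0 [OK], height=0
  node 18: h_left=0, h_right=-1, diff=1 [OK], height=1
  node 31: h_left=-1, h_right=-1, diff=0 [OK], height=0
  node 24: h_left=1, h_right=0, diff=1 [OK], height=2
  node 38: h_left=-1, h_right=-1, diff=0 [OK], height=0
  node 49: h_left=-1, h_right=-1, diff=0 [OK], height=0
  node 47: h_left=0, h_right=0, diff=0 [OK], height=1
  node 32: h_left=2, h_right=1, diff=1 [OK], height=3
All nodes satisfy the balance condition.
Result: Balanced


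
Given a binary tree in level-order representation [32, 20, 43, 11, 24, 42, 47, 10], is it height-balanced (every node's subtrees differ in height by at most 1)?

Tree (level-order array): [32, 20, 43, 11, 24, 42, 47, 10]
Definition: a tree is height-balanced if, at every node, |h(left) - h(right)| <= 1 (empty subtree has height -1).
Bottom-up per-node check:
  node 10: h_left=-1, h_right=-1, diff=0 [OK], height=0
  node 11: h_left=0, h_right=-1, diff=1 [OK], height=1
  node 24: h_left=-1, h_right=-1, diff=0 [OK], height=0
  node 20: h_left=1, h_right=0, diff=1 [OK], height=2
  node 42: h_left=-1, h_right=-1, diff=0 [OK], height=0
  node 47: h_left=-1, h_right=-1, diff=0 [OK], height=0
  node 43: h_left=0, h_right=0, diff=0 [OK], height=1
  node 32: h_left=2, h_right=1, diff=1 [OK], height=3
All nodes satisfy the balance condition.
Result: Balanced


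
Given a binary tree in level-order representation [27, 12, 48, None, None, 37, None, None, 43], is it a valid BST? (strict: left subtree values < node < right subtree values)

Level-order array: [27, 12, 48, None, None, 37, None, None, 43]
Validate using subtree bounds (lo, hi): at each node, require lo < value < hi,
then recurse left with hi=value and right with lo=value.
Preorder trace (stopping at first violation):
  at node 27 with bounds (-inf, +inf): OK
  at node 12 with bounds (-inf, 27): OK
  at node 48 with bounds (27, +inf): OK
  at node 37 with bounds (27, 48): OK
  at node 43 with bounds (37, 48): OK
No violation found at any node.
Result: Valid BST


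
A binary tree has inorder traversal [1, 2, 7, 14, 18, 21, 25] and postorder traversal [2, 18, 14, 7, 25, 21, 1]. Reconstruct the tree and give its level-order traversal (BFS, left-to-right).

Inorder:   [1, 2, 7, 14, 18, 21, 25]
Postorder: [2, 18, 14, 7, 25, 21, 1]
Algorithm: postorder visits root last, so walk postorder right-to-left;
each value is the root of the current inorder slice — split it at that
value, recurse on the right subtree first, then the left.
Recursive splits:
  root=1; inorder splits into left=[], right=[2, 7, 14, 18, 21, 25]
  root=21; inorder splits into left=[2, 7, 14, 18], right=[25]
  root=25; inorder splits into left=[], right=[]
  root=7; inorder splits into left=[2], right=[14, 18]
  root=14; inorder splits into left=[], right=[18]
  root=18; inorder splits into left=[], right=[]
  root=2; inorder splits into left=[], right=[]
Reconstructed level-order: [1, 21, 7, 25, 2, 14, 18]


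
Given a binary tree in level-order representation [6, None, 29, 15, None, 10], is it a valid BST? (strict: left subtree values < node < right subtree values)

Level-order array: [6, None, 29, 15, None, 10]
Validate using subtree bounds (lo, hi): at each node, require lo < value < hi,
then recurse left with hi=value and right with lo=value.
Preorder trace (stopping at first violation):
  at node 6 with bounds (-inf, +inf): OK
  at node 29 with bounds (6, +inf): OK
  at node 15 with bounds (6, 29): OK
  at node 10 with bounds (6, 15): OK
No violation found at any node.
Result: Valid BST


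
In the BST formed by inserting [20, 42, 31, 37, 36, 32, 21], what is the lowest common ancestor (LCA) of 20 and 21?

Tree insertion order: [20, 42, 31, 37, 36, 32, 21]
Tree (level-order array): [20, None, 42, 31, None, 21, 37, None, None, 36, None, 32]
In a BST, the LCA of p=20, q=21 is the first node v on the
root-to-leaf path with p <= v <= q (go left if both < v, right if both > v).
Walk from root:
  at 20: 20 <= 20 <= 21, this is the LCA
LCA = 20


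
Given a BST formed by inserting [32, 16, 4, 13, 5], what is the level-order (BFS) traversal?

Tree insertion order: [32, 16, 4, 13, 5]
Tree (level-order array): [32, 16, None, 4, None, None, 13, 5]
BFS from the root, enqueuing left then right child of each popped node:
  queue [32] -> pop 32, enqueue [16], visited so far: [32]
  queue [16] -> pop 16, enqueue [4], visited so far: [32, 16]
  queue [4] -> pop 4, enqueue [13], visited so far: [32, 16, 4]
  queue [13] -> pop 13, enqueue [5], visited so far: [32, 16, 4, 13]
  queue [5] -> pop 5, enqueue [none], visited so far: [32, 16, 4, 13, 5]
Result: [32, 16, 4, 13, 5]


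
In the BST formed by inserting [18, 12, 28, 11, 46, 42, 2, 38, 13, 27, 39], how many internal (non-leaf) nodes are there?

Tree built from: [18, 12, 28, 11, 46, 42, 2, 38, 13, 27, 39]
Tree (level-order array): [18, 12, 28, 11, 13, 27, 46, 2, None, None, None, None, None, 42, None, None, None, 38, None, None, 39]
Rule: An internal node has at least one child.
Per-node child counts:
  node 18: 2 child(ren)
  node 12: 2 child(ren)
  node 11: 1 child(ren)
  node 2: 0 child(ren)
  node 13: 0 child(ren)
  node 28: 2 child(ren)
  node 27: 0 child(ren)
  node 46: 1 child(ren)
  node 42: 1 child(ren)
  node 38: 1 child(ren)
  node 39: 0 child(ren)
Matching nodes: [18, 12, 11, 28, 46, 42, 38]
Count of internal (non-leaf) nodes: 7


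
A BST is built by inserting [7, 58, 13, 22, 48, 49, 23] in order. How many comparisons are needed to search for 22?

Search path for 22: 7 -> 58 -> 13 -> 22
Found: True
Comparisons: 4


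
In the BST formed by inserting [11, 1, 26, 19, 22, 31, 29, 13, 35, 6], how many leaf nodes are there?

Tree built from: [11, 1, 26, 19, 22, 31, 29, 13, 35, 6]
Tree (level-order array): [11, 1, 26, None, 6, 19, 31, None, None, 13, 22, 29, 35]
Rule: A leaf has 0 children.
Per-node child counts:
  node 11: 2 child(ren)
  node 1: 1 child(ren)
  node 6: 0 child(ren)
  node 26: 2 child(ren)
  node 19: 2 child(ren)
  node 13: 0 child(ren)
  node 22: 0 child(ren)
  node 31: 2 child(ren)
  node 29: 0 child(ren)
  node 35: 0 child(ren)
Matching nodes: [6, 13, 22, 29, 35]
Count of leaf nodes: 5


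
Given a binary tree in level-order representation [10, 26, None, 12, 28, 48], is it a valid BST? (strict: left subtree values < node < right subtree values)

Level-order array: [10, 26, None, 12, 28, 48]
Validate using subtree bounds (lo, hi): at each node, require lo < value < hi,
then recurse left with hi=value and right with lo=value.
Preorder trace (stopping at first violation):
  at node 10 with bounds (-inf, +inf): OK
  at node 26 with bounds (-inf, 10): VIOLATION
Node 26 violates its bound: not (-inf < 26 < 10).
Result: Not a valid BST


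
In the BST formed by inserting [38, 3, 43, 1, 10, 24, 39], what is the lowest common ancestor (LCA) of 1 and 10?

Tree insertion order: [38, 3, 43, 1, 10, 24, 39]
Tree (level-order array): [38, 3, 43, 1, 10, 39, None, None, None, None, 24]
In a BST, the LCA of p=1, q=10 is the first node v on the
root-to-leaf path with p <= v <= q (go left if both < v, right if both > v).
Walk from root:
  at 38: both 1 and 10 < 38, go left
  at 3: 1 <= 3 <= 10, this is the LCA
LCA = 3


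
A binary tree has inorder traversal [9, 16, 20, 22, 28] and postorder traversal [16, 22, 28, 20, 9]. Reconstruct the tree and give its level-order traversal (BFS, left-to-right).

Inorder:   [9, 16, 20, 22, 28]
Postorder: [16, 22, 28, 20, 9]
Algorithm: postorder visits root last, so walk postorder right-to-left;
each value is the root of the current inorder slice — split it at that
value, recurse on the right subtree first, then the left.
Recursive splits:
  root=9; inorder splits into left=[], right=[16, 20, 22, 28]
  root=20; inorder splits into left=[16], right=[22, 28]
  root=28; inorder splits into left=[22], right=[]
  root=22; inorder splits into left=[], right=[]
  root=16; inorder splits into left=[], right=[]
Reconstructed level-order: [9, 20, 16, 28, 22]


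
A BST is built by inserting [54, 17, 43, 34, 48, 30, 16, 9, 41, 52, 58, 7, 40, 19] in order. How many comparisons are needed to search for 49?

Search path for 49: 54 -> 17 -> 43 -> 48 -> 52
Found: False
Comparisons: 5


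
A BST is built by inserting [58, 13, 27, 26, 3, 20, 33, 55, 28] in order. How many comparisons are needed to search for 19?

Search path for 19: 58 -> 13 -> 27 -> 26 -> 20
Found: False
Comparisons: 5


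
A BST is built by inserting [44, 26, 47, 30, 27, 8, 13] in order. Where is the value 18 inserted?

Starting tree (level order): [44, 26, 47, 8, 30, None, None, None, 13, 27]
Insertion path: 44 -> 26 -> 8 -> 13
Result: insert 18 as right child of 13
Final tree (level order): [44, 26, 47, 8, 30, None, None, None, 13, 27, None, None, 18]


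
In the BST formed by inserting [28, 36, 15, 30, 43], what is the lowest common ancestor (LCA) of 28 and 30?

Tree insertion order: [28, 36, 15, 30, 43]
Tree (level-order array): [28, 15, 36, None, None, 30, 43]
In a BST, the LCA of p=28, q=30 is the first node v on the
root-to-leaf path with p <= v <= q (go left if both < v, right if both > v).
Walk from root:
  at 28: 28 <= 28 <= 30, this is the LCA
LCA = 28


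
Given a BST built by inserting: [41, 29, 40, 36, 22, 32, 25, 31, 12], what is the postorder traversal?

Tree insertion order: [41, 29, 40, 36, 22, 32, 25, 31, 12]
Tree (level-order array): [41, 29, None, 22, 40, 12, 25, 36, None, None, None, None, None, 32, None, 31]
Postorder traversal: [12, 25, 22, 31, 32, 36, 40, 29, 41]


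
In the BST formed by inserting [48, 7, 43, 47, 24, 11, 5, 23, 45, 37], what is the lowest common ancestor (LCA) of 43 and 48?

Tree insertion order: [48, 7, 43, 47, 24, 11, 5, 23, 45, 37]
Tree (level-order array): [48, 7, None, 5, 43, None, None, 24, 47, 11, 37, 45, None, None, 23]
In a BST, the LCA of p=43, q=48 is the first node v on the
root-to-leaf path with p <= v <= q (go left if both < v, right if both > v).
Walk from root:
  at 48: 43 <= 48 <= 48, this is the LCA
LCA = 48


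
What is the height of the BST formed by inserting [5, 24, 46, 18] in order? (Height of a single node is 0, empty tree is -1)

Insertion order: [5, 24, 46, 18]
Tree (level-order array): [5, None, 24, 18, 46]
Compute height bottom-up (empty subtree = -1):
  height(18) = 1 + max(-1, -1) = 0
  height(46) = 1 + max(-1, -1) = 0
  height(24) = 1 + max(0, 0) = 1
  height(5) = 1 + max(-1, 1) = 2
Height = 2


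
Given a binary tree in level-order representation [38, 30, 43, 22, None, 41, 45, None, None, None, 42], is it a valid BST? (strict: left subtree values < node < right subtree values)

Level-order array: [38, 30, 43, 22, None, 41, 45, None, None, None, 42]
Validate using subtree bounds (lo, hi): at each node, require lo < value < hi,
then recurse left with hi=value and right with lo=value.
Preorder trace (stopping at first violation):
  at node 38 with bounds (-inf, +inf): OK
  at node 30 with bounds (-inf, 38): OK
  at node 22 with bounds (-inf, 30): OK
  at node 43 with bounds (38, +inf): OK
  at node 41 with bounds (38, 43): OK
  at node 42 with bounds (41, 43): OK
  at node 45 with bounds (43, +inf): OK
No violation found at any node.
Result: Valid BST


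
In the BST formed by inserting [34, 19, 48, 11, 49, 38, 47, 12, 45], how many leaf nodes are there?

Tree built from: [34, 19, 48, 11, 49, 38, 47, 12, 45]
Tree (level-order array): [34, 19, 48, 11, None, 38, 49, None, 12, None, 47, None, None, None, None, 45]
Rule: A leaf has 0 children.
Per-node child counts:
  node 34: 2 child(ren)
  node 19: 1 child(ren)
  node 11: 1 child(ren)
  node 12: 0 child(ren)
  node 48: 2 child(ren)
  node 38: 1 child(ren)
  node 47: 1 child(ren)
  node 45: 0 child(ren)
  node 49: 0 child(ren)
Matching nodes: [12, 45, 49]
Count of leaf nodes: 3
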